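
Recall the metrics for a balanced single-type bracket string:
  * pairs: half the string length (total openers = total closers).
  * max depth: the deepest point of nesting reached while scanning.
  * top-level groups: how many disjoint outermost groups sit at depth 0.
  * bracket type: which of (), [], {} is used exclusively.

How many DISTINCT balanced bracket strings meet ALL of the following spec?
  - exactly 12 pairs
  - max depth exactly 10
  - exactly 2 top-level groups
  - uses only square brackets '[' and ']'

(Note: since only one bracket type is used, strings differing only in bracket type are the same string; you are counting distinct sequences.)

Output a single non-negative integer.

Answer: 36

Derivation:
Spec: pairs=12 depth=10 groups=2
Count(depth <= 10) = 58784
Count(depth <= 9) = 58748
Count(depth == 10) = 58784 - 58748 = 36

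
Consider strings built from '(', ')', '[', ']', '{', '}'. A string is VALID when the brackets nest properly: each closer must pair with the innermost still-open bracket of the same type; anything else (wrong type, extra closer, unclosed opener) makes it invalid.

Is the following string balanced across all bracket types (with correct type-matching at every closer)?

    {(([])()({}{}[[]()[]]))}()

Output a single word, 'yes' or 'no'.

pos 0: push '{'; stack = {
pos 1: push '('; stack = {(
pos 2: push '('; stack = {((
pos 3: push '['; stack = {(([
pos 4: ']' matches '['; pop; stack = {((
pos 5: ')' matches '('; pop; stack = {(
pos 6: push '('; stack = {((
pos 7: ')' matches '('; pop; stack = {(
pos 8: push '('; stack = {((
pos 9: push '{'; stack = {(({
pos 10: '}' matches '{'; pop; stack = {((
pos 11: push '{'; stack = {(({
pos 12: '}' matches '{'; pop; stack = {((
pos 13: push '['; stack = {(([
pos 14: push '['; stack = {(([[
pos 15: ']' matches '['; pop; stack = {(([
pos 16: push '('; stack = {(([(
pos 17: ')' matches '('; pop; stack = {(([
pos 18: push '['; stack = {(([[
pos 19: ']' matches '['; pop; stack = {(([
pos 20: ']' matches '['; pop; stack = {((
pos 21: ')' matches '('; pop; stack = {(
pos 22: ')' matches '('; pop; stack = {
pos 23: '}' matches '{'; pop; stack = (empty)
pos 24: push '('; stack = (
pos 25: ')' matches '('; pop; stack = (empty)
end: stack empty → VALID
Verdict: properly nested → yes

Answer: yes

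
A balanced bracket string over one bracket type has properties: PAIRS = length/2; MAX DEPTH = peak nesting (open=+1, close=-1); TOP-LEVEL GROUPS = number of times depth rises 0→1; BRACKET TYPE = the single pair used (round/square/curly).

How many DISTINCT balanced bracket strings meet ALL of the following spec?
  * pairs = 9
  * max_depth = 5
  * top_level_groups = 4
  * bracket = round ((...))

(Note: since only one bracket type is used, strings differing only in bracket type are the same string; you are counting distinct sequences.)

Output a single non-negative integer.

Spec: pairs=9 depth=5 groups=4
Count(depth <= 5) = 568
Count(depth <= 4) = 528
Count(depth == 5) = 568 - 528 = 40

Answer: 40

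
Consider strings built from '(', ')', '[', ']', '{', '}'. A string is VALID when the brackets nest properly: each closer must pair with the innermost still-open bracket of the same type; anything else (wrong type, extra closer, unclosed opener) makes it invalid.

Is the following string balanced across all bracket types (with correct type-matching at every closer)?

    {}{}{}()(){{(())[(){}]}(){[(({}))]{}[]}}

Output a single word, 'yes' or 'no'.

pos 0: push '{'; stack = {
pos 1: '}' matches '{'; pop; stack = (empty)
pos 2: push '{'; stack = {
pos 3: '}' matches '{'; pop; stack = (empty)
pos 4: push '{'; stack = {
pos 5: '}' matches '{'; pop; stack = (empty)
pos 6: push '('; stack = (
pos 7: ')' matches '('; pop; stack = (empty)
pos 8: push '('; stack = (
pos 9: ')' matches '('; pop; stack = (empty)
pos 10: push '{'; stack = {
pos 11: push '{'; stack = {{
pos 12: push '('; stack = {{(
pos 13: push '('; stack = {{((
pos 14: ')' matches '('; pop; stack = {{(
pos 15: ')' matches '('; pop; stack = {{
pos 16: push '['; stack = {{[
pos 17: push '('; stack = {{[(
pos 18: ')' matches '('; pop; stack = {{[
pos 19: push '{'; stack = {{[{
pos 20: '}' matches '{'; pop; stack = {{[
pos 21: ']' matches '['; pop; stack = {{
pos 22: '}' matches '{'; pop; stack = {
pos 23: push '('; stack = {(
pos 24: ')' matches '('; pop; stack = {
pos 25: push '{'; stack = {{
pos 26: push '['; stack = {{[
pos 27: push '('; stack = {{[(
pos 28: push '('; stack = {{[((
pos 29: push '{'; stack = {{[(({
pos 30: '}' matches '{'; pop; stack = {{[((
pos 31: ')' matches '('; pop; stack = {{[(
pos 32: ')' matches '('; pop; stack = {{[
pos 33: ']' matches '['; pop; stack = {{
pos 34: push '{'; stack = {{{
pos 35: '}' matches '{'; pop; stack = {{
pos 36: push '['; stack = {{[
pos 37: ']' matches '['; pop; stack = {{
pos 38: '}' matches '{'; pop; stack = {
pos 39: '}' matches '{'; pop; stack = (empty)
end: stack empty → VALID
Verdict: properly nested → yes

Answer: yes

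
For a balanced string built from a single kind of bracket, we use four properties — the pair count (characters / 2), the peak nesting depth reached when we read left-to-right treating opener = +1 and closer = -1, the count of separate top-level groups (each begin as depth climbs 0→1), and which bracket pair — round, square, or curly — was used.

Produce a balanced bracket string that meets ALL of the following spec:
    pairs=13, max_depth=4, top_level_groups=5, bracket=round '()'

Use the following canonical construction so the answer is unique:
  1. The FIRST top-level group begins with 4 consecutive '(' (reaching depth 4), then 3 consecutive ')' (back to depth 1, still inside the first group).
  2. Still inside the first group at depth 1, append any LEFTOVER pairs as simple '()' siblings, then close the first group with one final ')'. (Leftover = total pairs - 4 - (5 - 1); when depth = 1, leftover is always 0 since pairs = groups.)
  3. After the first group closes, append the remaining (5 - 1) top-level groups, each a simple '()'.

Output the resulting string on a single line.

Spec: pairs=13 depth=4 groups=5
Leftover pairs = 13 - 4 - (5-1) = 5
First group: deep chain of depth 4 + 5 sibling pairs
Remaining 4 groups: simple '()' each

Answer: (((()))()()()()())()()()()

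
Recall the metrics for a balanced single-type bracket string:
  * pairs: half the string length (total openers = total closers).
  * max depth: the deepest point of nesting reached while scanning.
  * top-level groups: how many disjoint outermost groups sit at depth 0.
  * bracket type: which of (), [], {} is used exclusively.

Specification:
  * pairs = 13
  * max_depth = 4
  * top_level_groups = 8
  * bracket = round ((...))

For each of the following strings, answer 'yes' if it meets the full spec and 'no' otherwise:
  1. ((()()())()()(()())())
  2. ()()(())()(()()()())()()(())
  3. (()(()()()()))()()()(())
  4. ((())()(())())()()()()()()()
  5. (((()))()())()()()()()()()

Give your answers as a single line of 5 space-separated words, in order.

String 1 '((()()())()()(()())())': depth seq [1 2 3 2 3 2 3 2 1 2 1 2 1 2 3 2 3 2 1 2 1 0]
  -> pairs=11 depth=3 groups=1 -> no
String 2 '()()(())()(()()()())()()(())': depth seq [1 0 1 0 1 2 1 0 1 0 1 2 1 2 1 2 1 2 1 0 1 0 1 0 1 2 1 0]
  -> pairs=14 depth=2 groups=8 -> no
String 3 '(()(()()()()))()()()(())': depth seq [1 2 1 2 3 2 3 2 3 2 3 2 1 0 1 0 1 0 1 0 1 2 1 0]
  -> pairs=12 depth=3 groups=5 -> no
String 4 '((())()(())())()()()()()()()': depth seq [1 2 3 2 1 2 1 2 3 2 1 2 1 0 1 0 1 0 1 0 1 0 1 0 1 0 1 0]
  -> pairs=14 depth=3 groups=8 -> no
String 5 '(((()))()())()()()()()()()': depth seq [1 2 3 4 3 2 1 2 1 2 1 0 1 0 1 0 1 0 1 0 1 0 1 0 1 0]
  -> pairs=13 depth=4 groups=8 -> yes

Answer: no no no no yes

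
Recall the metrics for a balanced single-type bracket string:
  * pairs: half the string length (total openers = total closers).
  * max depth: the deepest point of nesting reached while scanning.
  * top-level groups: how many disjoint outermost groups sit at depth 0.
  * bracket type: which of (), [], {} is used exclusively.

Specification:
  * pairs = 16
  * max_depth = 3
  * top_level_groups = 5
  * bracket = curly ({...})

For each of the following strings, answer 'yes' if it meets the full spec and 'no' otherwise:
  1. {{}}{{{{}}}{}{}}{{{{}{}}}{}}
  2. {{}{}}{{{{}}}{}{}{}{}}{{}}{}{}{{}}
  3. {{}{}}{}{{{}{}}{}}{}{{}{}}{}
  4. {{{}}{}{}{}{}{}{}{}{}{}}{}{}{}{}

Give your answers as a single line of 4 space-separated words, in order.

Answer: no no no yes

Derivation:
String 1 '{{}}{{{{}}}{}{}}{{{{}{}}}{}}': depth seq [1 2 1 0 1 2 3 4 3 2 1 2 1 2 1 0 1 2 3 4 3 4 3 2 1 2 1 0]
  -> pairs=14 depth=4 groups=3 -> no
String 2 '{{}{}}{{{{}}}{}{}{}{}}{{}}{}{}{{}}': depth seq [1 2 1 2 1 0 1 2 3 4 3 2 1 2 1 2 1 2 1 2 1 0 1 2 1 0 1 0 1 0 1 2 1 0]
  -> pairs=17 depth=4 groups=6 -> no
String 3 '{{}{}}{}{{{}{}}{}}{}{{}{}}{}': depth seq [1 2 1 2 1 0 1 0 1 2 3 2 3 2 1 2 1 0 1 0 1 2 1 2 1 0 1 0]
  -> pairs=14 depth=3 groups=6 -> no
String 4 '{{{}}{}{}{}{}{}{}{}{}{}}{}{}{}{}': depth seq [1 2 3 2 1 2 1 2 1 2 1 2 1 2 1 2 1 2 1 2 1 2 1 0 1 0 1 0 1 0 1 0]
  -> pairs=16 depth=3 groups=5 -> yes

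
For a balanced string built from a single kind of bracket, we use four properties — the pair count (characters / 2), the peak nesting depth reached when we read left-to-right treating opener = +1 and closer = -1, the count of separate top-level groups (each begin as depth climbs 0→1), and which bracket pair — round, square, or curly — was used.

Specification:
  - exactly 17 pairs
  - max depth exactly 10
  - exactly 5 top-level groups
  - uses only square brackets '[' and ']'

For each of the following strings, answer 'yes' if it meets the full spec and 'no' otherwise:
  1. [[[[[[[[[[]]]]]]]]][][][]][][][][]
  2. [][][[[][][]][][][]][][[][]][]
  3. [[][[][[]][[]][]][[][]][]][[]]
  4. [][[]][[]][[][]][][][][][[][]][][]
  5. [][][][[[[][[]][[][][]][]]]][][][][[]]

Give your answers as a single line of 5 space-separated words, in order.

Answer: yes no no no no

Derivation:
String 1 '[[[[[[[[[[]]]]]]]]][][][]][][][][]': depth seq [1 2 3 4 5 6 7 8 9 10 9 8 7 6 5 4 3 2 1 2 1 2 1 2 1 0 1 0 1 0 1 0 1 0]
  -> pairs=17 depth=10 groups=5 -> yes
String 2 '[][][[[][][]][][][]][][[][]][]': depth seq [1 0 1 0 1 2 3 2 3 2 3 2 1 2 1 2 1 2 1 0 1 0 1 2 1 2 1 0 1 0]
  -> pairs=15 depth=3 groups=6 -> no
String 3 '[[][[][[]][[]][]][[][]][]][[]]': depth seq [1 2 1 2 3 2 3 4 3 2 3 4 3 2 3 2 1 2 3 2 3 2 1 2 1 0 1 2 1 0]
  -> pairs=15 depth=4 groups=2 -> no
String 4 '[][[]][[]][[][]][][][][][[][]][][]': depth seq [1 0 1 2 1 0 1 2 1 0 1 2 1 2 1 0 1 0 1 0 1 0 1 0 1 2 1 2 1 0 1 0 1 0]
  -> pairs=17 depth=2 groups=11 -> no
String 5 '[][][][[[[][[]][[][][]][]]]][][][][[]]': depth seq [1 0 1 0 1 0 1 2 3 4 3 4 5 4 3 4 5 4 5 4 5 4 3 4 3 2 1 0 1 0 1 0 1 0 1 2 1 0]
  -> pairs=19 depth=5 groups=8 -> no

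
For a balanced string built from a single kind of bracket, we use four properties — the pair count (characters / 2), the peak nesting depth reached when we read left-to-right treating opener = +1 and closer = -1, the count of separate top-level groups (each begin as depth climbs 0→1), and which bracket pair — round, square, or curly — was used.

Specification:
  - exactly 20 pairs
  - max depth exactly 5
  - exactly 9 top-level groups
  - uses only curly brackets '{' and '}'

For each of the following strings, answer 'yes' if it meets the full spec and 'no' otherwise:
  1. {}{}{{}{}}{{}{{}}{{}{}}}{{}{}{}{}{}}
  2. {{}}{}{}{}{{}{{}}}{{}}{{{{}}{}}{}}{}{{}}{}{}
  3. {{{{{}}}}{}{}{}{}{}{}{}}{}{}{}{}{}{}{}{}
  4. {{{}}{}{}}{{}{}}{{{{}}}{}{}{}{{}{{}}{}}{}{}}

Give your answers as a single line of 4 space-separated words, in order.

String 1 '{}{}{{}{}}{{}{{}}{{}{}}}{{}{}{}{}{}}': depth seq [1 0 1 0 1 2 1 2 1 0 1 2 1 2 3 2 1 2 3 2 3 2 1 0 1 2 1 2 1 2 1 2 1 2 1 0]
  -> pairs=18 depth=3 groups=5 -> no
String 2 '{{}}{}{}{}{{}{{}}}{{}}{{{{}}{}}{}}{}{{}}{}{}': depth seq [1 2 1 0 1 0 1 0 1 0 1 2 1 2 3 2 1 0 1 2 1 0 1 2 3 4 3 2 3 2 1 2 1 0 1 0 1 2 1 0 1 0 1 0]
  -> pairs=22 depth=4 groups=11 -> no
String 3 '{{{{{}}}}{}{}{}{}{}{}{}}{}{}{}{}{}{}{}{}': depth seq [1 2 3 4 5 4 3 2 1 2 1 2 1 2 1 2 1 2 1 2 1 2 1 0 1 0 1 0 1 0 1 0 1 0 1 0 1 0 1 0]
  -> pairs=20 depth=5 groups=9 -> yes
String 4 '{{{}}{}{}}{{}{}}{{{{}}}{}{}{}{{}{{}}{}}{}{}}': depth seq [1 2 3 2 1 2 1 2 1 0 1 2 1 2 1 0 1 2 3 4 3 2 1 2 1 2 1 2 1 2 3 2 3 4 3 2 3 2 1 2 1 2 1 0]
  -> pairs=22 depth=4 groups=3 -> no

Answer: no no yes no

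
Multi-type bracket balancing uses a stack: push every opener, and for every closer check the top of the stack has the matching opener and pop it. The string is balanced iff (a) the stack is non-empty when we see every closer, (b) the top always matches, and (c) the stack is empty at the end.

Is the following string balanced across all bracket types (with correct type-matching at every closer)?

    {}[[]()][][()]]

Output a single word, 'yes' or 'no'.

Answer: no

Derivation:
pos 0: push '{'; stack = {
pos 1: '}' matches '{'; pop; stack = (empty)
pos 2: push '['; stack = [
pos 3: push '['; stack = [[
pos 4: ']' matches '['; pop; stack = [
pos 5: push '('; stack = [(
pos 6: ')' matches '('; pop; stack = [
pos 7: ']' matches '['; pop; stack = (empty)
pos 8: push '['; stack = [
pos 9: ']' matches '['; pop; stack = (empty)
pos 10: push '['; stack = [
pos 11: push '('; stack = [(
pos 12: ')' matches '('; pop; stack = [
pos 13: ']' matches '['; pop; stack = (empty)
pos 14: saw closer ']' but stack is empty → INVALID
Verdict: unmatched closer ']' at position 14 → no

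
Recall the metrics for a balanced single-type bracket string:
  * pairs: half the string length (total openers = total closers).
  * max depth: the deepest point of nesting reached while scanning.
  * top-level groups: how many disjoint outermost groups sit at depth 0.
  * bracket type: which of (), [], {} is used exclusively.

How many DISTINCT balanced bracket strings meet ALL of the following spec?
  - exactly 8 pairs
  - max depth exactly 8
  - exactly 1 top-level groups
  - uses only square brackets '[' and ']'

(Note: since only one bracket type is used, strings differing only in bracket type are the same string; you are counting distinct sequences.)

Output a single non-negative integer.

Answer: 1

Derivation:
Spec: pairs=8 depth=8 groups=1
Count(depth <= 8) = 429
Count(depth <= 7) = 428
Count(depth == 8) = 429 - 428 = 1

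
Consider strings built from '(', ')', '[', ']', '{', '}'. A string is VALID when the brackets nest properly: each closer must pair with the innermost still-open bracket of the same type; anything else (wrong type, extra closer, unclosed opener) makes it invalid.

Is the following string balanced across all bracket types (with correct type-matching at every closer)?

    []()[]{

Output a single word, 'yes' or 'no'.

Answer: no

Derivation:
pos 0: push '['; stack = [
pos 1: ']' matches '['; pop; stack = (empty)
pos 2: push '('; stack = (
pos 3: ')' matches '('; pop; stack = (empty)
pos 4: push '['; stack = [
pos 5: ']' matches '['; pop; stack = (empty)
pos 6: push '{'; stack = {
end: stack still non-empty ({) → INVALID
Verdict: unclosed openers at end: { → no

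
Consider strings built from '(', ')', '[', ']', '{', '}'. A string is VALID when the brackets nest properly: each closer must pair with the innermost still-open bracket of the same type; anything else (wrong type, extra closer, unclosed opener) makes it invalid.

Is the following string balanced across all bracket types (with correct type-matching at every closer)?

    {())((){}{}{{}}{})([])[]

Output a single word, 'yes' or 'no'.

pos 0: push '{'; stack = {
pos 1: push '('; stack = {(
pos 2: ')' matches '('; pop; stack = {
pos 3: saw closer ')' but top of stack is '{' (expected '}') → INVALID
Verdict: type mismatch at position 3: ')' closes '{' → no

Answer: no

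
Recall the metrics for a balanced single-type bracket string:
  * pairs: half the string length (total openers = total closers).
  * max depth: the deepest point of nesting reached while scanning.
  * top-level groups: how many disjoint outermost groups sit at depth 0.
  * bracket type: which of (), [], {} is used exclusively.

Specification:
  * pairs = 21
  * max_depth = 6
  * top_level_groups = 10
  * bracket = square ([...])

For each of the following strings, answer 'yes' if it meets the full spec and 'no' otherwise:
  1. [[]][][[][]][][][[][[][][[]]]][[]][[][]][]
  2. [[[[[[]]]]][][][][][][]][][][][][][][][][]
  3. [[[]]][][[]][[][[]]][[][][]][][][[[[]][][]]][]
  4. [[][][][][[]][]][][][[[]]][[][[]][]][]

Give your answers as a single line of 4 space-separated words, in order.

String 1 '[[]][][[][]][][][[][[][][[]]]][[]][[][]][]': depth seq [1 2 1 0 1 0 1 2 1 2 1 0 1 0 1 0 1 2 1 2 3 2 3 2 3 4 3 2 1 0 1 2 1 0 1 2 1 2 1 0 1 0]
  -> pairs=21 depth=4 groups=9 -> no
String 2 '[[[[[[]]]]][][][][][][]][][][][][][][][][]': depth seq [1 2 3 4 5 6 5 4 3 2 1 2 1 2 1 2 1 2 1 2 1 2 1 0 1 0 1 0 1 0 1 0 1 0 1 0 1 0 1 0 1 0]
  -> pairs=21 depth=6 groups=10 -> yes
String 3 '[[[]]][][[]][[][[]]][[][][]][][][[[[]][][]]][]': depth seq [1 2 3 2 1 0 1 0 1 2 1 0 1 2 1 2 3 2 1 0 1 2 1 2 1 2 1 0 1 0 1 0 1 2 3 4 3 2 3 2 3 2 1 0 1 0]
  -> pairs=23 depth=4 groups=9 -> no
String 4 '[[][][][][[]][]][][][[[]]][[][[]][]][]': depth seq [1 2 1 2 1 2 1 2 1 2 3 2 1 2 1 0 1 0 1 0 1 2 3 2 1 0 1 2 1 2 3 2 1 2 1 0 1 0]
  -> pairs=19 depth=3 groups=6 -> no

Answer: no yes no no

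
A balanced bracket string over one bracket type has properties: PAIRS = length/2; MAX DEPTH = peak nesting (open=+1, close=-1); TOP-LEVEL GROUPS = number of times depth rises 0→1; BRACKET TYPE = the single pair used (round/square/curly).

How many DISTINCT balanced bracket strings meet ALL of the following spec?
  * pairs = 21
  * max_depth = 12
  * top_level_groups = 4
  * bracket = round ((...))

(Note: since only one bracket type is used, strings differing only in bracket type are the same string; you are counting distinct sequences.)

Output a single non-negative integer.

Answer: 4829832

Derivation:
Spec: pairs=21 depth=12 groups=4
Count(depth <= 12) = 3028347732
Count(depth <= 11) = 3023517900
Count(depth == 12) = 3028347732 - 3023517900 = 4829832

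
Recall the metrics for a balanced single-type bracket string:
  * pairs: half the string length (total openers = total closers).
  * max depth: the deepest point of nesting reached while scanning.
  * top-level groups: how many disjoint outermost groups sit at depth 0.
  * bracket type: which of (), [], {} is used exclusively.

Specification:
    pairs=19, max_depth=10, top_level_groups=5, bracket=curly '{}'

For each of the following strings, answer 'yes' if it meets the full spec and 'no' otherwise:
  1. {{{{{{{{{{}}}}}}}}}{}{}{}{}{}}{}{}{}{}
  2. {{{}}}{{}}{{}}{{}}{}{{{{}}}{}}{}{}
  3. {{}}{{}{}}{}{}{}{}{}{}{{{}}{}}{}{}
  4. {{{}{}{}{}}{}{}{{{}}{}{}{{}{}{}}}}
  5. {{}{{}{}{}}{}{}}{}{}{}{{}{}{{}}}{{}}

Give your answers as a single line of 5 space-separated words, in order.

String 1 '{{{{{{{{{{}}}}}}}}}{}{}{}{}{}}{}{}{}{}': depth seq [1 2 3 4 5 6 7 8 9 10 9 8 7 6 5 4 3 2 1 2 1 2 1 2 1 2 1 2 1 0 1 0 1 0 1 0 1 0]
  -> pairs=19 depth=10 groups=5 -> yes
String 2 '{{{}}}{{}}{{}}{{}}{}{{{{}}}{}}{}{}': depth seq [1 2 3 2 1 0 1 2 1 0 1 2 1 0 1 2 1 0 1 0 1 2 3 4 3 2 1 2 1 0 1 0 1 0]
  -> pairs=17 depth=4 groups=8 -> no
String 3 '{{}}{{}{}}{}{}{}{}{}{}{{{}}{}}{}{}': depth seq [1 2 1 0 1 2 1 2 1 0 1 0 1 0 1 0 1 0 1 0 1 0 1 2 3 2 1 2 1 0 1 0 1 0]
  -> pairs=17 depth=3 groups=11 -> no
String 4 '{{{}{}{}{}}{}{}{{{}}{}{}{{}{}{}}}}': depth seq [1 2 3 2 3 2 3 2 3 2 1 2 1 2 1 2 3 4 3 2 3 2 3 2 3 4 3 4 3 4 3 2 1 0]
  -> pairs=17 depth=4 groups=1 -> no
String 5 '{{}{{}{}{}}{}{}}{}{}{}{{}{}{{}}}{{}}': depth seq [1 2 1 2 3 2 3 2 3 2 1 2 1 2 1 0 1 0 1 0 1 0 1 2 1 2 1 2 3 2 1 0 1 2 1 0]
  -> pairs=18 depth=3 groups=6 -> no

Answer: yes no no no no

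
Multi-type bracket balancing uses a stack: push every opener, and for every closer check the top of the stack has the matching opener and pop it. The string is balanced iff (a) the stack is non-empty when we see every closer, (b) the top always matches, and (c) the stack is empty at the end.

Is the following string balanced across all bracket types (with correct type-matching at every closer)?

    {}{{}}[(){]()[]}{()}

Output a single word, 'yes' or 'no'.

Answer: no

Derivation:
pos 0: push '{'; stack = {
pos 1: '}' matches '{'; pop; stack = (empty)
pos 2: push '{'; stack = {
pos 3: push '{'; stack = {{
pos 4: '}' matches '{'; pop; stack = {
pos 5: '}' matches '{'; pop; stack = (empty)
pos 6: push '['; stack = [
pos 7: push '('; stack = [(
pos 8: ')' matches '('; pop; stack = [
pos 9: push '{'; stack = [{
pos 10: saw closer ']' but top of stack is '{' (expected '}') → INVALID
Verdict: type mismatch at position 10: ']' closes '{' → no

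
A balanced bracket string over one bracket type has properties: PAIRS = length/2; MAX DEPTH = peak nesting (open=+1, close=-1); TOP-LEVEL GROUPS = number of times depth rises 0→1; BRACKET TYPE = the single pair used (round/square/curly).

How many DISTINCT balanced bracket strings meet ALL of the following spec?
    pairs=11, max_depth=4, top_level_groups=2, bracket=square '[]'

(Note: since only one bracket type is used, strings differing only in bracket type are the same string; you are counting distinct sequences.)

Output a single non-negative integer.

Answer: 5584

Derivation:
Spec: pairs=11 depth=4 groups=2
Count(depth <= 4) = 7120
Count(depth <= 3) = 1536
Count(depth == 4) = 7120 - 1536 = 5584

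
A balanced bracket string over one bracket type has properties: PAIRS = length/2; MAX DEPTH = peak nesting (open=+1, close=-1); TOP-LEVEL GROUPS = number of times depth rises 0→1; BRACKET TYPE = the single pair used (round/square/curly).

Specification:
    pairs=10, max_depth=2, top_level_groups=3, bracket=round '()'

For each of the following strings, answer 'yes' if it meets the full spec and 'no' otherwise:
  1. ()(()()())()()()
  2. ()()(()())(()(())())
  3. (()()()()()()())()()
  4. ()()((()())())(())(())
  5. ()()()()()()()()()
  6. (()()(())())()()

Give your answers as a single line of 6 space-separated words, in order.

Answer: no no yes no no no

Derivation:
String 1 '()(()()())()()()': depth seq [1 0 1 2 1 2 1 2 1 0 1 0 1 0 1 0]
  -> pairs=8 depth=2 groups=5 -> no
String 2 '()()(()())(()(())())': depth seq [1 0 1 0 1 2 1 2 1 0 1 2 1 2 3 2 1 2 1 0]
  -> pairs=10 depth=3 groups=4 -> no
String 3 '(()()()()()()())()()': depth seq [1 2 1 2 1 2 1 2 1 2 1 2 1 2 1 0 1 0 1 0]
  -> pairs=10 depth=2 groups=3 -> yes
String 4 '()()((()())())(())(())': depth seq [1 0 1 0 1 2 3 2 3 2 1 2 1 0 1 2 1 0 1 2 1 0]
  -> pairs=11 depth=3 groups=5 -> no
String 5 '()()()()()()()()()': depth seq [1 0 1 0 1 0 1 0 1 0 1 0 1 0 1 0 1 0]
  -> pairs=9 depth=1 groups=9 -> no
String 6 '(()()(())())()()': depth seq [1 2 1 2 1 2 3 2 1 2 1 0 1 0 1 0]
  -> pairs=8 depth=3 groups=3 -> no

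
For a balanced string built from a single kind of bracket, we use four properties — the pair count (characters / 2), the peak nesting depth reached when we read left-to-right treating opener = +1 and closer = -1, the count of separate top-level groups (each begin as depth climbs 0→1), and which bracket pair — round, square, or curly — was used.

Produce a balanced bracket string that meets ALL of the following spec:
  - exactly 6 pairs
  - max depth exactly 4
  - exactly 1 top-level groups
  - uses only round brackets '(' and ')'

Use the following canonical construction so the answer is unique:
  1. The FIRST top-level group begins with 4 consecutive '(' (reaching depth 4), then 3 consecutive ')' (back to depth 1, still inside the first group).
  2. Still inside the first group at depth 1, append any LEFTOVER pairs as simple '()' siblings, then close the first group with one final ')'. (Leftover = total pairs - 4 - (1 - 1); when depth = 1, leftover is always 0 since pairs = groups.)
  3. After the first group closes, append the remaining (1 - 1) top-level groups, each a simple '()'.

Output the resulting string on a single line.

Answer: (((()))()())

Derivation:
Spec: pairs=6 depth=4 groups=1
Leftover pairs = 6 - 4 - (1-1) = 2
First group: deep chain of depth 4 + 2 sibling pairs
Remaining 0 groups: simple '()' each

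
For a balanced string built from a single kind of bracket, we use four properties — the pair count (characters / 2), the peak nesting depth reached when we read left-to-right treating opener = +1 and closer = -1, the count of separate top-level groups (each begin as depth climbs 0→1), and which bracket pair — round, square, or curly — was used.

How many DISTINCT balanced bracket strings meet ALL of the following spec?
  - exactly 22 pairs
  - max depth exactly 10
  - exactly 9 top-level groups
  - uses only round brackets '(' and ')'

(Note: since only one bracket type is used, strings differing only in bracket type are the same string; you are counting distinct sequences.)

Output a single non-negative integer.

Spec: pairs=22 depth=10 groups=9
Count(depth <= 10) = 379585656
Count(depth <= 9) = 379314999
Count(depth == 10) = 379585656 - 379314999 = 270657

Answer: 270657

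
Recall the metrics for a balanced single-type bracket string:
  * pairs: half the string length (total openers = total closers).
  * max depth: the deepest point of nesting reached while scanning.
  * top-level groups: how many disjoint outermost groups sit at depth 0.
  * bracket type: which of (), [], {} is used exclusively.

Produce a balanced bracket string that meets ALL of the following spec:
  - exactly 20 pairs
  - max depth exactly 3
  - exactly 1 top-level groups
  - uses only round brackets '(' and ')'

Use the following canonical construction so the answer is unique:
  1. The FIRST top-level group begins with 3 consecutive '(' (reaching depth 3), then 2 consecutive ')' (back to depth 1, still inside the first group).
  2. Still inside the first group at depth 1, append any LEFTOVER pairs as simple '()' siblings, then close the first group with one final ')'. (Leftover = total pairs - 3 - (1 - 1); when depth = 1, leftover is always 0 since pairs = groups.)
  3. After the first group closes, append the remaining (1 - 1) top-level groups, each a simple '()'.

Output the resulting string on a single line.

Answer: ((())()()()()()()()()()()()()()()()()())

Derivation:
Spec: pairs=20 depth=3 groups=1
Leftover pairs = 20 - 3 - (1-1) = 17
First group: deep chain of depth 3 + 17 sibling pairs
Remaining 0 groups: simple '()' each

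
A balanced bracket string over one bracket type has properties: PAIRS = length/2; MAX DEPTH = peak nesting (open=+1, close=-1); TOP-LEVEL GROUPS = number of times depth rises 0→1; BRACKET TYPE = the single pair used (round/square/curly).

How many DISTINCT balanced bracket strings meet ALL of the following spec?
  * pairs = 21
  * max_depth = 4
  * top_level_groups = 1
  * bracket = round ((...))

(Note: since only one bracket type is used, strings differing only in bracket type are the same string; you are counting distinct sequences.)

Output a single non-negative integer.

Answer: 62721698

Derivation:
Spec: pairs=21 depth=4 groups=1
Count(depth <= 4) = 63245986
Count(depth <= 3) = 524288
Count(depth == 4) = 63245986 - 524288 = 62721698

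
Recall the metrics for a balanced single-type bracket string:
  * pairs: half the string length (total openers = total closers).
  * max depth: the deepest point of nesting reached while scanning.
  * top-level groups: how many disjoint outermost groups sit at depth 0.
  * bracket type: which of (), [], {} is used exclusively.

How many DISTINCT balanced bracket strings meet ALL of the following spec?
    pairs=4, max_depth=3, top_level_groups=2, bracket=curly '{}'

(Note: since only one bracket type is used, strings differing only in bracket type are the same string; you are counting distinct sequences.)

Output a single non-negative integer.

Spec: pairs=4 depth=3 groups=2
Count(depth <= 3) = 5
Count(depth <= 2) = 3
Count(depth == 3) = 5 - 3 = 2

Answer: 2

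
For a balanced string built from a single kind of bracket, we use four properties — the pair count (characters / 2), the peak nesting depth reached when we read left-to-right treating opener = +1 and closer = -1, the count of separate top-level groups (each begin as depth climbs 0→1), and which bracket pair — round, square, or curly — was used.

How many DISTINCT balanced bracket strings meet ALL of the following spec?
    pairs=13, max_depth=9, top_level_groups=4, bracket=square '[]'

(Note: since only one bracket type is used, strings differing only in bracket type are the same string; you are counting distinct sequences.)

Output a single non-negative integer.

Spec: pairs=13 depth=9 groups=4
Count(depth <= 9) = 90436
Count(depth <= 8) = 90364
Count(depth == 9) = 90436 - 90364 = 72

Answer: 72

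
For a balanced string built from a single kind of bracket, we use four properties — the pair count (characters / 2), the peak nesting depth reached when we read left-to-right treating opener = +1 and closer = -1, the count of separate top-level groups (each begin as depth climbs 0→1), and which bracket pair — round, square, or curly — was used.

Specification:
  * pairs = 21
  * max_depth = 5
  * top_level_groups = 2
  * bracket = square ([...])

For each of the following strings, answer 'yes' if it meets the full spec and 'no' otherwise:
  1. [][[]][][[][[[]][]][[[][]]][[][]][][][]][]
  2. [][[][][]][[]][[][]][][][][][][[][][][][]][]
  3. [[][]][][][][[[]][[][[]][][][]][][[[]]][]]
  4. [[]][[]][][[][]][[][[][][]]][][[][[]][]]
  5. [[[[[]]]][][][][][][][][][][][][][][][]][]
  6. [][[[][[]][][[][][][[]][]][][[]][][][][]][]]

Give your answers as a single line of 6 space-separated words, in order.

Answer: no no no no yes no

Derivation:
String 1 '[][[]][][[][[[]][]][[[][]]][[][]][][][]][]': depth seq [1 0 1 2 1 0 1 0 1 2 1 2 3 4 3 2 3 2 1 2 3 4 3 4 3 2 1 2 3 2 3 2 1 2 1 2 1 2 1 0 1 0]
  -> pairs=21 depth=4 groups=5 -> no
String 2 '[][[][][]][[]][[][]][][][][][][[][][][][]][]': depth seq [1 0 1 2 1 2 1 2 1 0 1 2 1 0 1 2 1 2 1 0 1 0 1 0 1 0 1 0 1 0 1 2 1 2 1 2 1 2 1 2 1 0 1 0]
  -> pairs=22 depth=2 groups=11 -> no
String 3 '[[][]][][][][[[]][[][[]][][][]][][[[]]][]]': depth seq [1 2 1 2 1 0 1 0 1 0 1 0 1 2 3 2 1 2 3 2 3 4 3 2 3 2 3 2 3 2 1 2 1 2 3 4 3 2 1 2 1 0]
  -> pairs=21 depth=4 groups=5 -> no
String 4 '[[]][[]][][[][]][[][[][][]]][][[][[]][]]': depth seq [1 2 1 0 1 2 1 0 1 0 1 2 1 2 1 0 1 2 1 2 3 2 3 2 3 2 1 0 1 0 1 2 1 2 3 2 1 2 1 0]
  -> pairs=20 depth=3 groups=7 -> no
String 5 '[[[[[]]]][][][][][][][][][][][][][][][]][]': depth seq [1 2 3 4 5 4 3 2 1 2 1 2 1 2 1 2 1 2 1 2 1 2 1 2 1 2 1 2 1 2 1 2 1 2 1 2 1 2 1 0 1 0]
  -> pairs=21 depth=5 groups=2 -> yes
String 6 '[][[[][[]][][[][][][[]][]][][[]][][][][]][]]': depth seq [1 0 1 2 3 2 3 4 3 2 3 2 3 4 3 4 3 4 3 4 5 4 3 4 3 2 3 2 3 4 3 2 3 2 3 2 3 2 3 2 1 2 1 0]
  -> pairs=22 depth=5 groups=2 -> no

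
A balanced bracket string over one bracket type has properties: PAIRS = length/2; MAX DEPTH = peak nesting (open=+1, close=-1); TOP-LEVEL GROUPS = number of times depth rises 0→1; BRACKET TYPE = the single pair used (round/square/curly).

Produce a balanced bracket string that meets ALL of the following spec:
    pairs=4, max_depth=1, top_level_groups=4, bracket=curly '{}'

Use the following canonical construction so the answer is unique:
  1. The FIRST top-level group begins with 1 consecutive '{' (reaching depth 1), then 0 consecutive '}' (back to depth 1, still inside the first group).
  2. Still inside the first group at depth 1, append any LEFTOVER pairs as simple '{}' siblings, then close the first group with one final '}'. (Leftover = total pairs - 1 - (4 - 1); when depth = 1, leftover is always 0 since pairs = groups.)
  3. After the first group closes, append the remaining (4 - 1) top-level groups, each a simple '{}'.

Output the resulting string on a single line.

Spec: pairs=4 depth=1 groups=4
Leftover pairs = 4 - 1 - (4-1) = 0
First group: deep chain of depth 1 + 0 sibling pairs
Remaining 3 groups: simple '{}' each

Answer: {}{}{}{}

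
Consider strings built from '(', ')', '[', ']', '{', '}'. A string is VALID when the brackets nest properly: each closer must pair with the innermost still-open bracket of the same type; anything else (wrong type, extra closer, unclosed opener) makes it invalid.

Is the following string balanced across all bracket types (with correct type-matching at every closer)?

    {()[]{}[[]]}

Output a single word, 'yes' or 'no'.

pos 0: push '{'; stack = {
pos 1: push '('; stack = {(
pos 2: ')' matches '('; pop; stack = {
pos 3: push '['; stack = {[
pos 4: ']' matches '['; pop; stack = {
pos 5: push '{'; stack = {{
pos 6: '}' matches '{'; pop; stack = {
pos 7: push '['; stack = {[
pos 8: push '['; stack = {[[
pos 9: ']' matches '['; pop; stack = {[
pos 10: ']' matches '['; pop; stack = {
pos 11: '}' matches '{'; pop; stack = (empty)
end: stack empty → VALID
Verdict: properly nested → yes

Answer: yes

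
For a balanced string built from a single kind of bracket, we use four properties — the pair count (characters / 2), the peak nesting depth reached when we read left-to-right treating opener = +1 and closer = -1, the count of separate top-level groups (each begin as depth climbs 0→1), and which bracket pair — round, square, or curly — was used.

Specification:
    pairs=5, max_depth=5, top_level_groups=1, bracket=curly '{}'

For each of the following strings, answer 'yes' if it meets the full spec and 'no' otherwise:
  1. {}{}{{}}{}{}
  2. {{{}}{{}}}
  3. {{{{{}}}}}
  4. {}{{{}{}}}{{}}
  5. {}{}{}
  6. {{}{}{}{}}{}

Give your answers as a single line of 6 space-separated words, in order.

String 1 '{}{}{{}}{}{}': depth seq [1 0 1 0 1 2 1 0 1 0 1 0]
  -> pairs=6 depth=2 groups=5 -> no
String 2 '{{{}}{{}}}': depth seq [1 2 3 2 1 2 3 2 1 0]
  -> pairs=5 depth=3 groups=1 -> no
String 3 '{{{{{}}}}}': depth seq [1 2 3 4 5 4 3 2 1 0]
  -> pairs=5 depth=5 groups=1 -> yes
String 4 '{}{{{}{}}}{{}}': depth seq [1 0 1 2 3 2 3 2 1 0 1 2 1 0]
  -> pairs=7 depth=3 groups=3 -> no
String 5 '{}{}{}': depth seq [1 0 1 0 1 0]
  -> pairs=3 depth=1 groups=3 -> no
String 6 '{{}{}{}{}}{}': depth seq [1 2 1 2 1 2 1 2 1 0 1 0]
  -> pairs=6 depth=2 groups=2 -> no

Answer: no no yes no no no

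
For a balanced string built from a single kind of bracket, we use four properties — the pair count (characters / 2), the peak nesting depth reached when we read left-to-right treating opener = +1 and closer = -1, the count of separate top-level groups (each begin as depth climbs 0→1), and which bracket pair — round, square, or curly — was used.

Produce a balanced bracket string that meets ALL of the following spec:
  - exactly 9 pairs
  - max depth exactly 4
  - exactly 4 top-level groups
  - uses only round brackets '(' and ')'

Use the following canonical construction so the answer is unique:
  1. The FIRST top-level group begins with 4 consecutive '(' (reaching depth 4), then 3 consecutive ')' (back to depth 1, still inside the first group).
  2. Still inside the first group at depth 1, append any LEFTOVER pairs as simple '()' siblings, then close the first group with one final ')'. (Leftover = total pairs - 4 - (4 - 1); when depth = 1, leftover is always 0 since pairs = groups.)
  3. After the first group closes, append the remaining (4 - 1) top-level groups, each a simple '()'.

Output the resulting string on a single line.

Answer: (((()))()())()()()

Derivation:
Spec: pairs=9 depth=4 groups=4
Leftover pairs = 9 - 4 - (4-1) = 2
First group: deep chain of depth 4 + 2 sibling pairs
Remaining 3 groups: simple '()' each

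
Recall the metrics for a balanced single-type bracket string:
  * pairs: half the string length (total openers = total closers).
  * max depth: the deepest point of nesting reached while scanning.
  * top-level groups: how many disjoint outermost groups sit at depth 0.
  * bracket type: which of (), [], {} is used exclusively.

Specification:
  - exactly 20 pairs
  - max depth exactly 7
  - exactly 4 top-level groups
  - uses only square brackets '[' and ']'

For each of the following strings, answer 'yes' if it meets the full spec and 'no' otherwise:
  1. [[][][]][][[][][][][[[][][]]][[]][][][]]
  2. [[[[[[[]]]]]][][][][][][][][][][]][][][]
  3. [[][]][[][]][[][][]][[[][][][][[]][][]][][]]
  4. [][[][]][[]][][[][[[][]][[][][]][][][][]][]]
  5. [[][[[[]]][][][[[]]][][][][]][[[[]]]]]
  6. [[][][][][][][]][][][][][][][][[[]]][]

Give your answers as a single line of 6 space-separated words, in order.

Answer: no yes no no no no

Derivation:
String 1 '[[][][]][][[][][][][[[][][]]][[]][][][]]': depth seq [1 2 1 2 1 2 1 0 1 0 1 2 1 2 1 2 1 2 1 2 3 4 3 4 3 4 3 2 1 2 3 2 1 2 1 2 1 2 1 0]
  -> pairs=20 depth=4 groups=3 -> no
String 2 '[[[[[[[]]]]]][][][][][][][][][][]][][][]': depth seq [1 2 3 4 5 6 7 6 5 4 3 2 1 2 1 2 1 2 1 2 1 2 1 2 1 2 1 2 1 2 1 2 1 0 1 0 1 0 1 0]
  -> pairs=20 depth=7 groups=4 -> yes
String 3 '[[][]][[][]][[][][]][[[][][][][[]][][]][][]]': depth seq [1 2 1 2 1 0 1 2 1 2 1 0 1 2 1 2 1 2 1 0 1 2 3 2 3 2 3 2 3 2 3 4 3 2 3 2 3 2 1 2 1 2 1 0]
  -> pairs=22 depth=4 groups=4 -> no
String 4 '[][[][]][[]][][[][[[][]][[][][]][][][][]][]]': depth seq [1 0 1 2 1 2 1 0 1 2 1 0 1 0 1 2 1 2 3 4 3 4 3 2 3 4 3 4 3 4 3 2 3 2 3 2 3 2 3 2 1 2 1 0]
  -> pairs=22 depth=4 groups=5 -> no
String 5 '[[][[[[]]][][][[[]]][][][][]][[[[]]]]]': depth seq [1 2 1 2 3 4 5 4 3 2 3 2 3 2 3 4 5 4 3 2 3 2 3 2 3 2 3 2 1 2 3 4 5 4 3 2 1 0]
  -> pairs=19 depth=5 groups=1 -> no
String 6 '[[][][][][][][]][][][][][][][][[[]]][]': depth seq [1 2 1 2 1 2 1 2 1 2 1 2 1 2 1 0 1 0 1 0 1 0 1 0 1 0 1 0 1 0 1 2 3 2 1 0 1 0]
  -> pairs=19 depth=3 groups=10 -> no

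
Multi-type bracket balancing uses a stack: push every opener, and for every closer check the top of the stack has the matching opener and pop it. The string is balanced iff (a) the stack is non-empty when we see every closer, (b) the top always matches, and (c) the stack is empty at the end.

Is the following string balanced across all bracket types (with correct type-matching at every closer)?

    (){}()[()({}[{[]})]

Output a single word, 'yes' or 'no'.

pos 0: push '('; stack = (
pos 1: ')' matches '('; pop; stack = (empty)
pos 2: push '{'; stack = {
pos 3: '}' matches '{'; pop; stack = (empty)
pos 4: push '('; stack = (
pos 5: ')' matches '('; pop; stack = (empty)
pos 6: push '['; stack = [
pos 7: push '('; stack = [(
pos 8: ')' matches '('; pop; stack = [
pos 9: push '('; stack = [(
pos 10: push '{'; stack = [({
pos 11: '}' matches '{'; pop; stack = [(
pos 12: push '['; stack = [([
pos 13: push '{'; stack = [([{
pos 14: push '['; stack = [([{[
pos 15: ']' matches '['; pop; stack = [([{
pos 16: '}' matches '{'; pop; stack = [([
pos 17: saw closer ')' but top of stack is '[' (expected ']') → INVALID
Verdict: type mismatch at position 17: ')' closes '[' → no

Answer: no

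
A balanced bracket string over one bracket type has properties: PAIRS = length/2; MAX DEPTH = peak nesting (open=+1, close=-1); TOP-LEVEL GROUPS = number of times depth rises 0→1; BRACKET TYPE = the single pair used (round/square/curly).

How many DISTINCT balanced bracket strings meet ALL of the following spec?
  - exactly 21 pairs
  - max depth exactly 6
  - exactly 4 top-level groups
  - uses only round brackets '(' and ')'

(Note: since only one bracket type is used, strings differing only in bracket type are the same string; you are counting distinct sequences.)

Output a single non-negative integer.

Answer: 812432300

Derivation:
Spec: pairs=21 depth=6 groups=4
Count(depth <= 6) = 1900009792
Count(depth <= 5) = 1087577492
Count(depth == 6) = 1900009792 - 1087577492 = 812432300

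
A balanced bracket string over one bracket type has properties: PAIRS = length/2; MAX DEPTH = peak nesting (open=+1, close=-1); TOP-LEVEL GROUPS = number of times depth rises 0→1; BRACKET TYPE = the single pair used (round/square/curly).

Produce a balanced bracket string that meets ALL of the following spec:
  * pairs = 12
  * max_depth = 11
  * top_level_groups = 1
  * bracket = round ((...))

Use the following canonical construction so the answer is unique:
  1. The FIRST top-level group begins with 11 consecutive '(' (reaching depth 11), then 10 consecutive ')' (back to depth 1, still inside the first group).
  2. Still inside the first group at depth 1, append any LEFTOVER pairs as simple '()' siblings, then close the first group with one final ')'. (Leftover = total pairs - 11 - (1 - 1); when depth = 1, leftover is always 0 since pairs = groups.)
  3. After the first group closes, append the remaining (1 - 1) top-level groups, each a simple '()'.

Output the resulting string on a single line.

Spec: pairs=12 depth=11 groups=1
Leftover pairs = 12 - 11 - (1-1) = 1
First group: deep chain of depth 11 + 1 sibling pairs
Remaining 0 groups: simple '()' each

Answer: ((((((((((())))))))))())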